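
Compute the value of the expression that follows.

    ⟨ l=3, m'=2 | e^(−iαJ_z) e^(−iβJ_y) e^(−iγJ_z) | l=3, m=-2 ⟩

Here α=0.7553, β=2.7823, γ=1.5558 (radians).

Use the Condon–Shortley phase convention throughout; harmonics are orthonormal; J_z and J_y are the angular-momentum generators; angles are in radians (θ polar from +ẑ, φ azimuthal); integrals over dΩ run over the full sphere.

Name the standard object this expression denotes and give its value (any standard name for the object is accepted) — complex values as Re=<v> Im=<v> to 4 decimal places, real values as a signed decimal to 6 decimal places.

Wigner D-matrix element, Re=0.0229 Im=-0.7573

This is a Wigner D-matrix element — the rotation-matrix element ⟨l m'| R(α,β,γ) |l m⟩ in the angular-momentum basis.
First d^3_{2,-2}(β=2.7823), then the phase factors e^{-i(2)α} and e^{-i(-2)γ}:
c=cos(2.782300/2)=0.178682, s=sin(2.782300/2)=0.983907; N=√[120·1·1·120]=120.000000
Admissible k: 0..1 (factorial args all ≥0)
  k=0: (−1)^4·120.0000/(24)·0.1787^2·0.9839^4 = +0.149605
  k=1: (−1)^5·120.0000/(120)·0.1787^0·0.9839^6 = -0.907244
d^3_{2,-2}(2.7823) = +0.149605 -0.907244 = -0.757639
D = (+0.060160-0.998189i)·(-0.757639)·(-0.999550+0.029988i) = +0.022880-0.757294i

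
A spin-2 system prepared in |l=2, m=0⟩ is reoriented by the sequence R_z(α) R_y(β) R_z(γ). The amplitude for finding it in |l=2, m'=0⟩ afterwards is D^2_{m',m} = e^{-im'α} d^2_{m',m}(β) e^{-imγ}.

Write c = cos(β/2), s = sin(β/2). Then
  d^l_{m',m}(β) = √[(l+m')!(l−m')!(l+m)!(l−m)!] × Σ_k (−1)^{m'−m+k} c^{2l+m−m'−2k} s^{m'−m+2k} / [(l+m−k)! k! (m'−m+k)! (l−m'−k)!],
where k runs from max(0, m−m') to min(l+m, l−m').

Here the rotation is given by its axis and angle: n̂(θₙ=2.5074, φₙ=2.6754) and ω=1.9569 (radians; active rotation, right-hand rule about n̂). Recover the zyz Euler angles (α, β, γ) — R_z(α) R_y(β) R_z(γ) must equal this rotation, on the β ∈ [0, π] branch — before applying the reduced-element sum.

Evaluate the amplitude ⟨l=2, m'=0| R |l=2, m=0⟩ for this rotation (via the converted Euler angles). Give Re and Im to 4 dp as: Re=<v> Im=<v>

Re=-0.0995 Im=0.0000

Axis–angle → zyz. n̂ = (sinθₙcosφₙ, sinθₙsinφₙ, cosθₙ) = (-0.529296, +0.266334, -0.805550), ω = 1.9569.
R = I cosω + sinω [n̂]ₓ + (1−cosω) n̂n̂ᵀ gives
  R = [+0.009074, +0.552192, +0.833668; -0.940305, -0.278935, +0.194992; +0.340212, -0.785671, +0.516698]
β = atan2(√(R₁₃²+R₂₃²), R₃₃) = 1.027807; α = atan2(R₂₃, R₁₃) mod 2π = 0.229766; γ = atan2(R₃₂, −R₃₁) mod 2π = 4.303744
D^2_{0,0}(0.2298,1.0278,4.3037) = e^{-i·0·0.2298}·d^2_{0,0}(1.0278)·e^{-i·0·4.3037}. Compute d first:
Half-angle: c=0.870832, s=0.491580. N=√(2·2·2·2)=4.000000
k: max(0,(0)−(0))=0 … min(2+(0),2−(0))=2
  k=0: (−1)^0·4.0000/(4)·0.8708^4·0.4916^0 = +0.575093
  k=1: (−1)^1·4.0000/(1)·0.8708^2·0.4916^2 = -0.733023
  k=2: (−1)^2·4.0000/(4)·0.8708^0·0.4916^4 = +0.058395
d^2_{0,0}(1.0278) = +0.575093 -0.733023 +0.058395 = -0.099535
Attach z-rotation phases: D = e^{-i(0)(0.2298)}·(-0.099535)·e^{-i(0)(4.3037)} = -0.099535+0.000000i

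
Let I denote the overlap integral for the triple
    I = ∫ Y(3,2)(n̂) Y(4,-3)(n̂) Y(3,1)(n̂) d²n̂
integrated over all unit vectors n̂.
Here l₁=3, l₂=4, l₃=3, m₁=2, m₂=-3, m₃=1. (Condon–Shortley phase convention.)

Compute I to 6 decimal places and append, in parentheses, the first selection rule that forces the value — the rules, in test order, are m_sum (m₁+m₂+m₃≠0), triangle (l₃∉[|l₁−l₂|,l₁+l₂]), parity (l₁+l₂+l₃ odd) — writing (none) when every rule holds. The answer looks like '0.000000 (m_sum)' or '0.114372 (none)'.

-0.095955 (none)

Checks pass: Σm=0; 10 even; l₃=3∈[1,7].
(2·3+1)(2·4+1)(2·3+1) = 441
Δ: 4! 2! 4! / 11! → 1/34650
sum: t=1:−1/72 t=2:+1/16 t=3:−1/72 = 5/144
3j²(3 4 3; 0 0 0) = Δ·Π!·Σ² = 2/77  (sign -1)
sum: t=0:+1/144 t=1:−1/288 = 1/288
3j²(3 4 3; 2 -3 1) = Δ·Π!·Σ² = 1/99  (sign +1)
combine: 4πI² = 441·2/77·1/99 = 14/121
take √, sign -1: I = -0.09595473
No selection rule forces the value: the integral is nonzero (none).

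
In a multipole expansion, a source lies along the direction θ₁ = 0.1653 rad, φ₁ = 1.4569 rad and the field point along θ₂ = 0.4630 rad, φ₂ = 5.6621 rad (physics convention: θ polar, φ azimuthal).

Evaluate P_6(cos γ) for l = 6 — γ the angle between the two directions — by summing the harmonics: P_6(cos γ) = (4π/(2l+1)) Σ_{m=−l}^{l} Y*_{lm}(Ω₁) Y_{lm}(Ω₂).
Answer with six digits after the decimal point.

Term-by-term m-sum for l=6 (normalisation 4π/13 = 0.966644):
  m=-6: Y*=-0.00001 + 0.00001j  Y=-0.00320 - 0.00212j  product 0.00000 - 0.00000j
  m=-5: Y*=0.00011 + 0.00017j  Y=-0.02659 + 0.00096j  product -0.00000 - 0.00000j
  m=-4: Y*=0.00228 - 0.00112j  Y=-0.08773 + 0.06771j  product -0.00012 + 0.00025j
  m=-3: Y*=-0.00739 - 0.02077j  Y=-0.08691 + 0.28866j  product 0.00664 - 0.00033j
  m=-2: Y*=-0.12649 + 0.02932j  Y=0.16226 + 0.47584j  product -0.03448 - 0.05543j
  m=-1: Y*=0.05357 + 0.46831j  Y=0.28542 + 0.20423j  product -0.08035 + 0.14461j
  m=+0: Y*=0.74527 + 0.00000j  Y=-0.27366 + 0.00000j  product -0.20395 + 0.00000j
  m=+1: Y*=-0.05357 + 0.46831j  Y=-0.28542 + 0.20423j  product -0.08035 - 0.14461j
  m=+2: Y*=-0.12649 - 0.02932j  Y=0.16226 - 0.47584j  product -0.03448 + 0.05543j
  m=+3: Y*=0.00739 - 0.02077j  Y=0.08691 + 0.28866j  product 0.00664 + 0.00033j
  m=+4: Y*=0.00228 + 0.00112j  Y=-0.08773 - 0.06771j  product -0.00012 - 0.00025j
  m=+5: Y*=-0.00011 + 0.00017j  Y=0.02659 + 0.00096j  product -0.00000 + 0.00000j
  m=+6: Y*=-0.00001 - 0.00001j  Y=-0.00320 + 0.00212j  product 0.00000 + 0.00000j
Σ over m = -0.42059 + 0.00000j; ×(4π/13) → -0.40656 + 0.00000j. Real part: -0.406560

-0.406560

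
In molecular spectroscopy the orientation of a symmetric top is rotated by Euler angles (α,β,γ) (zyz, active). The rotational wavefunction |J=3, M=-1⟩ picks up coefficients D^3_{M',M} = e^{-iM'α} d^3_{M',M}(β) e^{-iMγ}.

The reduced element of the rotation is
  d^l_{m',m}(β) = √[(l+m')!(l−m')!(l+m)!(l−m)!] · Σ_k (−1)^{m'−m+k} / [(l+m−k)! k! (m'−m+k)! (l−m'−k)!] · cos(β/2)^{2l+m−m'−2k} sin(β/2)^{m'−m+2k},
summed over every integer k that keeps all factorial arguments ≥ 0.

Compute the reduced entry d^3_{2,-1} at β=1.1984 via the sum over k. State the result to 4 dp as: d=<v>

d=-0.4899

d^3_{2,-1}(β=1.1984) via the finite sum:
c=cos(1.198400/2)=0.825787, s=sin(1.198400/2)=0.563982; N=√[120·1·2·24]=75.894664
Admissible k: 0..1 (factorial args all ≥0)
  k=0: (−1)^3·75.8947/(12)·0.8258^3·0.5640^3 = -0.638896
  k=1: (−1)^4·75.8947/(24)·0.8258^1·0.5640^5 = +0.149003
d^3_{2,-1}(1.1984) = -0.638896 +0.149003 = -0.489893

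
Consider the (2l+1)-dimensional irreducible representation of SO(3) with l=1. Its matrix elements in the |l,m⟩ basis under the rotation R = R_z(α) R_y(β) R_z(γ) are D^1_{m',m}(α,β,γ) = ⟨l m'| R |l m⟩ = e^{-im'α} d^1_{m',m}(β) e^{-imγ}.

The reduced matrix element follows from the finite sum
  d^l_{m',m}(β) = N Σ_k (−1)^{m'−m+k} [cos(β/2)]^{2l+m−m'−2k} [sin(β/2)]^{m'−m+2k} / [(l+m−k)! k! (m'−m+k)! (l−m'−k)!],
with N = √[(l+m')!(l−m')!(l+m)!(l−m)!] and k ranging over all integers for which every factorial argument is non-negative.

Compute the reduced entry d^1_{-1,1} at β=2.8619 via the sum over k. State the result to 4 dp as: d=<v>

d^1_{-1,1}(β=2.8619) via the finite sum:
Half-angle: c=0.139391, s=0.990237. N=√(1·2·2·1)=2.000000
k∈{2} keeps every argument non-negative
  k=2: (−1)^0·2.0000/(2)·0.1394^0·0.9902^2 = +0.980570
d^1_{-1,1}(2.8619) = +0.980570

d=0.9806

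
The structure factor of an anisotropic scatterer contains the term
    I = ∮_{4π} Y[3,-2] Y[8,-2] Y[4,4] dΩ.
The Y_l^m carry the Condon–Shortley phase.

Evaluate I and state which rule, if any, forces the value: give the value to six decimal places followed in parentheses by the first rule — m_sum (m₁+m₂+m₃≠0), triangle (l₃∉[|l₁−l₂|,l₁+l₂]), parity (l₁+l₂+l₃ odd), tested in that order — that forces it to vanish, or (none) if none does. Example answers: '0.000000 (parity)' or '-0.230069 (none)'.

0.000000 (triangle)

triangle: need 5≤l₃≤11, have 4; I=0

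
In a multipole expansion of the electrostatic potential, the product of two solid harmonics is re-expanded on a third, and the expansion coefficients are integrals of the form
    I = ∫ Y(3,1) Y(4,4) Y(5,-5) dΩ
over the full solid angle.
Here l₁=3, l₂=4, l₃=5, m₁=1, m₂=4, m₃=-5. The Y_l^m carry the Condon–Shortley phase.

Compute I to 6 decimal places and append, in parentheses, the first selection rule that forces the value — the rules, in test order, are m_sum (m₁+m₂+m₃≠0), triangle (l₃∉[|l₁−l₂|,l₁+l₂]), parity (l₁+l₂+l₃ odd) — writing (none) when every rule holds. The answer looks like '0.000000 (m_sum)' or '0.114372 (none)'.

m-sum 0 ✓  L=12 even ✓  1≤5≤7 ✓
Π(2lᵢ+1) = 7×9×11 = 693
triangle coeff Δ(3,4,5) = 1/180180
Σ_t [0,2]: t=0:+1/576 t=1:−1/144 t=2:+1/576 = -1/288
(3j)²=20/1001 [(3 4 5; 0 0 0)], sign=+1
Σ_t [2,2]: t=2:+1/34560 = 1/34560
(3j)²=14/429 [(3 4 5; 1 4 -5)], sign=+1
⇒ 4πI² = 840/1859
I = (+1)√(840/1859/(4π)) = 0.18962475
No selection rule forces the value: the integral is nonzero (none).

0.189625 (none)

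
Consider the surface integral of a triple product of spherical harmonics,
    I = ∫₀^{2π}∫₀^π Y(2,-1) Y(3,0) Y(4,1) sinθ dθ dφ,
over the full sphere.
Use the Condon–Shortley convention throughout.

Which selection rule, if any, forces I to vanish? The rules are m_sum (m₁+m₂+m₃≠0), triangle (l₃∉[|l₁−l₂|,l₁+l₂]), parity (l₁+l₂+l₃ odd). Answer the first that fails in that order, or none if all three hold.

m₁+m₂+m₃ = -1 + 0 + 1 = 0  ✓
triangle: |2−3|=1 ≤ l₃=4 ≤ 2+3=5  ✓
parity: l₁+l₂+l₃ = 9 is odd  ✗

parity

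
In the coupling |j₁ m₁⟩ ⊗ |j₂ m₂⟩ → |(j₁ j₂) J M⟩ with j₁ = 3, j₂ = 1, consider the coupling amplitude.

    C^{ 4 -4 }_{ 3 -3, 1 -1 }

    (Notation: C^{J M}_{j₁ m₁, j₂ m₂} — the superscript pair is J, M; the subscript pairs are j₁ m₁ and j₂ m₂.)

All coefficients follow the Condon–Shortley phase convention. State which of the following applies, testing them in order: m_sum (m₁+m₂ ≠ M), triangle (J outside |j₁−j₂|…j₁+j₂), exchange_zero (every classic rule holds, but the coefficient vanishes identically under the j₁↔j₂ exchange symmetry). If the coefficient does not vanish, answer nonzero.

nonzero

m-sum: m₁+m₂ = -3+(-1) = -4, M = -4  ✓
triangle: |j₁−j₂| = 2 ≤ J = 4 ≤ j₁+j₂ = 4  ✓
exchange: j₁≠j₂ or m₁≠m₂ — the exchange symmetry imposes no constraint here
value check: CG = +1 = +1.000000 ≠ 0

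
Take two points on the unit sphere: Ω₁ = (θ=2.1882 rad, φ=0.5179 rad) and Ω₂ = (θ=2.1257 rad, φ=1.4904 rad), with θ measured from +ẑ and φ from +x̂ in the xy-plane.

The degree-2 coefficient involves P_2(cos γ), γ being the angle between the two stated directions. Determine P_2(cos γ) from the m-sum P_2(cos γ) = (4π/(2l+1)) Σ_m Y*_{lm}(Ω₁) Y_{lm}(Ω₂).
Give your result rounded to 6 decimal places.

0.225275

Addition theorem: P_2(cos γ) = (4π/5) Σ_m Y*_{lm}(Ω₁) Y_{lm}(Ω₂), m = −2…2:
  term(m=-2) = -0.02620 - 0.06671j   from Y*(Ω₁)=0.13093 + 0.22093j, Y(Ω₂)=-0.27545 - 0.04468j
  term(m=-1) = 0.07106 - 0.10425j   from Y*(Ω₁)=-0.31685 - 0.18054j, Y(Ω₂)=-0.02778 + 0.34483j
  term(m=+0) = -0.00009 + 0.00000j   from Y*(Ω₁)=0.00172 + 0.00000j, Y(Ω₂)=-0.05275 + 0.00000j
  term(m=+1) = 0.07106 + 0.10425j   from Y*(Ω₁)=0.31685 - 0.18054j, Y(Ω₂)=0.02778 + 0.34483j
  term(m=+2) = -0.02620 + 0.06671j   from Y*(Ω₁)=0.13093 - 0.22093j, Y(Ω₂)=-0.27545 + 0.04468j
Σ over m = 0.08963 - 0.00000j; ×(4π/5) → 0.22528 - 0.00000j. Real part: 0.225275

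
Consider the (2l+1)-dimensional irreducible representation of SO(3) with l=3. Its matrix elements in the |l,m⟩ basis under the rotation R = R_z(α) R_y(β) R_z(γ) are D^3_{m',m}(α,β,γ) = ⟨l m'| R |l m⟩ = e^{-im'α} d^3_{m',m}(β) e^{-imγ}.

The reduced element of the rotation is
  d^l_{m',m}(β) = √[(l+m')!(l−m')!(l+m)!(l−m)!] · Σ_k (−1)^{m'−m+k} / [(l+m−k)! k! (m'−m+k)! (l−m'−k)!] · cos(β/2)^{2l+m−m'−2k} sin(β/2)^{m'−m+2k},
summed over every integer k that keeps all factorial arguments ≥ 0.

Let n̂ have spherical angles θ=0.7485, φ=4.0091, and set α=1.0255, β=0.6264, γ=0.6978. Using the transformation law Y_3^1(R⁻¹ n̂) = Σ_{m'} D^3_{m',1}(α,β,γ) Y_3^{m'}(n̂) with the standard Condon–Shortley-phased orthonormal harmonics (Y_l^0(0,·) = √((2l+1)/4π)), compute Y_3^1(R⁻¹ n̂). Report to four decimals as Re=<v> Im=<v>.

Need the full column D^3_{m',1} for m'=−3..3 at α=1.0255, β=0.6264, γ=0.6978.
cos(β/2)=0.951353, sin(β/2)=0.308105
d^3_{-3,1}: single k=4 term ⇒ +0.031588;  D = -0.022833+0.021828i
d^3_{-2,1}: k∈[3..4] ⇒ +0.159275 -0.008353 = +0.150923;  D = +0.032582+0.147364i
d^3_{-1,1}: k∈[2..4] ⇒ +0.466566 -0.065248 +0.000855 = +0.402174;  D = +0.380772+0.129446i
d^3_{0,1}: k∈[1..3] ⇒ +0.831756 -0.261716 +0.009150 = +0.579190;  D = +0.443809-0.372149i
d^3_{1,1}: k∈[0..2] ⇒ +0.741394 -0.622088 +0.048936 = +0.168241;  D = -0.025558-0.166288i
d^3_{2,1}: k∈[0..1] ⇒ -0.759286 +0.159275 = -0.600011;  D = +0.554316+0.229666i
d^3_{3,1}: single k=0 term ⇒ +0.301167;  D = -0.242870+0.178089i
Y_3^{m'}(θ=0.7485,φ=4.0091) and Σ D·Y over m':
  (-0.0228+0.0218i)·(+0.1129+0.0675i)  (+0.0326+0.1474i)·(-0.0567-0.3421i)  (+0.3808+0.1294i)·(-0.2396+0.2825i)  (+0.4438-0.3721i)·(-0.0863+0.0000i)  (-0.0256-0.1663i)·(+0.2396+0.2825i)  (+0.5543+0.2297i)·(-0.0567+0.3421i)  (-0.2429+0.1781i)·(-0.1129+0.0675i)
Y_3^1(R⁻¹ n̂) = -0.175343+0.183194i

Re=-0.1753 Im=0.1832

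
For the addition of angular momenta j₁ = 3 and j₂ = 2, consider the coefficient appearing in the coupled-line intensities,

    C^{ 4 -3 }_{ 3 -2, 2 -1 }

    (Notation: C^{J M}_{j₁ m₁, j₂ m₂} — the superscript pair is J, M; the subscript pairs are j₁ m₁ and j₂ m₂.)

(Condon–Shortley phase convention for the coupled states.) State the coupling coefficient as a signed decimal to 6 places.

−√(1/20) ≈ -0.223607

triangle: 1!*5!*3!/10! = 720/3628800
(j±m)!: 1!*5!*1!*3!*1!*7! = 3628800
prefactor² = (2J+1)*Δ*N² = 6480
  k=0: +1/(0!*1!*5!*1!*0!*2!) = 1/240
  k=1: −1/(1!*0!*4!*0!*1!*3!) = -1/144
Σ = -1/360  ⇒  CG² = 6480*(-1/360)² = 1/20
CG = −√(1/20) = -0.223607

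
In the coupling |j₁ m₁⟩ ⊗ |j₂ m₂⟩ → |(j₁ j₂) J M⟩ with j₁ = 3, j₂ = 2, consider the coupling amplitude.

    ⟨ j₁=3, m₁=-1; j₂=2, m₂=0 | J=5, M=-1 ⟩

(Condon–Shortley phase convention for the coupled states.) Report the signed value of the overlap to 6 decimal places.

j₁+j₂−J=0  J+j₁−j₂=6  J−j₁+j₂=4  j₁+j₂+J+1=11
(j₁±m₁, j₂±m₂, J±M) = (2,4,2,2,4,6)
P² = 110592/7
sum k=0..0:
  [0] +1/192 = 1/192
S = 1/192
C² = P²·S² = 3/7 ; C = +0.654654

+√(3/7) = +0.654654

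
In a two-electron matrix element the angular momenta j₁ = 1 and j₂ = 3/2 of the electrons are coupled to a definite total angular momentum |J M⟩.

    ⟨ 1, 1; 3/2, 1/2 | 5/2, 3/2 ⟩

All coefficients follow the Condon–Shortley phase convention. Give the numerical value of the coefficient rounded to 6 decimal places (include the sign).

j₁+j₂−J=0  J+j₁−j₂=2  J−j₁+j₂=3  j₁+j₂+J+1=6
(j₁±m₁, j₂±m₂, J±M) = (2,0,2,1,4,1)
P² = 48/5
sum k=0..0:
  [0] +1/4 = 1/4
S = 1/4
C² = P²·S² = 3/5 ; C = +0.774597

+√(3/5) = +0.774597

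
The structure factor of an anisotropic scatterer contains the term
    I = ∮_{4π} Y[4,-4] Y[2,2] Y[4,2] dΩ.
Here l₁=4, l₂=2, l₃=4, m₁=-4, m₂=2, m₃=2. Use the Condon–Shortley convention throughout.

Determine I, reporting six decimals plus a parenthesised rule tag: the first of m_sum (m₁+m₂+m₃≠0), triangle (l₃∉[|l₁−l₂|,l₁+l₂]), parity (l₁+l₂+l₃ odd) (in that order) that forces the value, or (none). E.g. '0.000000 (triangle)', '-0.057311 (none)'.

Checks pass: Σm=0; 10 even; l₃=4∈[2,6].
(2·4+1)(2·2+1)(2·4+1) = 405
Δ: 2! 6! 2! / 11! → 1/13860
sum: t=0:+1/192 t=1:−1/36 t=2:+1/192 = -5/288
3j²(4 2 4; 0 0 0) = Δ·Π!·Σ² = 20/693  (sign -1)
sum: t=2:+1/2880 = 1/2880
3j²(4 2 4; -4 2 2) = Δ·Π!·Σ² = 2/165  (sign +1)
combine: 4πI² = 405·20/693·2/165 = 120/847
take √, sign -1: I = -0.10618031
No selection rule forces the value: the integral is nonzero (none).

-0.106180 (none)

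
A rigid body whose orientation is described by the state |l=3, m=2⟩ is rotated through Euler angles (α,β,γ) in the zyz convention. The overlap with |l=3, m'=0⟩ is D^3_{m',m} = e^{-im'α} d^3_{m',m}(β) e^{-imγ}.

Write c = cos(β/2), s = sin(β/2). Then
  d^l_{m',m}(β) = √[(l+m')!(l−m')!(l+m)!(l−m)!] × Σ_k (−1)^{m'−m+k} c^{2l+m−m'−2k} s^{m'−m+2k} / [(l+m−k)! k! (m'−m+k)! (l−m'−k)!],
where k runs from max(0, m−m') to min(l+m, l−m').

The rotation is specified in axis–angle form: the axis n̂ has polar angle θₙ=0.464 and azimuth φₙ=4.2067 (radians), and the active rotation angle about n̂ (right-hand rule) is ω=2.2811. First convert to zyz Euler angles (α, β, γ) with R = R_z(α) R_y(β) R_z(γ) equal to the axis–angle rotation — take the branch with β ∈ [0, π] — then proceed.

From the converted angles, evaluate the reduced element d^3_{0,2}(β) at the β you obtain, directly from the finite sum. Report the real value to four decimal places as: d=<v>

d=0.5060

Axis–angle → zyz. n̂ = (sinθₙcosφₙ, sinθₙsinφₙ, cosθₙ) = (-0.216788, -0.391516, +0.894270), ω = 2.2811.
R = I cosω + sinω [n̂]ₓ + (1−cosω) n̂n̂ᵀ gives
  R = [-0.574422, -0.537782, -0.617114; +0.818223, -0.398827, -0.414062; -0.023446, -0.742783, +0.669121]
β = atan2(√(R₁₃²+R₂₃²), R₃₃) = 0.837771; α = atan2(R₂₃, R₁₃) mod 2π = 3.732566; γ = atan2(R₃₂, −R₃₁) mod 2π = 4.743944
d^3_{0,2}(β=0.8378) via the finite sum:
With c≡cos(β/2)=0.913543 and s≡sin(β/2)=0.406742, N=[6·6·120·1]^{1/2}=65.726707
k∈{2,3} keeps every argument non-negative
  k=2: (−1)^0·65.7267/(12)·0.9135^4·0.4067^2 = +0.631125
  k=3: (−1)^1·65.7267/(12)·0.9135^2·0.4067^4 = -0.125111
d^3_{0,2}(0.8378) = +0.631125 -0.125111 = +0.506014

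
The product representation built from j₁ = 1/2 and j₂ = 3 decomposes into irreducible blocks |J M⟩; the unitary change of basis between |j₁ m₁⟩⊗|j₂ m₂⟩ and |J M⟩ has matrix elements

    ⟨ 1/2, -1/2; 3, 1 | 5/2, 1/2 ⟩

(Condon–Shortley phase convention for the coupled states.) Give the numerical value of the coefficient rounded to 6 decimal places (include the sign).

−√(4/7) ≈ -0.755929

√[6·1!0!5!/7! · 0!1!4!2!3!2!] = √(576/7)
  +(−1)^1/∏(1,0,0,3,0,2)! = -1/12  (running -1/12)
⟨..|..⟩ = √(576/7)·(-1/12) = -0.755929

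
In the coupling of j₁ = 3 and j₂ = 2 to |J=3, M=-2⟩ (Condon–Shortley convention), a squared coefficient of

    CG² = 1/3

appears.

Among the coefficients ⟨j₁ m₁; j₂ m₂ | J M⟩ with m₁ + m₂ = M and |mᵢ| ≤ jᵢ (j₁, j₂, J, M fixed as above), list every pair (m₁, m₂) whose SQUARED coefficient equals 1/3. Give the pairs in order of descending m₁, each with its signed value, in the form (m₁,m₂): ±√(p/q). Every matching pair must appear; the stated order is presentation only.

Admissible pairs with m₁+m₂ = M = -2: (-3,1), (-2,0), (-1,-1), (0,-2)
  (m₁,m₂)=(0,-2): CG² = 1/3, CG = +√(1/3)   ← matches the target
  (m₁,m₂)=(-1,-1): CG² = 1/4, CG = −√(1/4)
  (m₁,m₂)=(-2,0): CG² = 0/1, CG = 0
  (m₁,m₂)=(-3,1): CG² = 5/12, CG = +√(5/12)
Pairs with CG² = 1/3: (0,-2): +√(1/3)

(0,-2): +√(1/3)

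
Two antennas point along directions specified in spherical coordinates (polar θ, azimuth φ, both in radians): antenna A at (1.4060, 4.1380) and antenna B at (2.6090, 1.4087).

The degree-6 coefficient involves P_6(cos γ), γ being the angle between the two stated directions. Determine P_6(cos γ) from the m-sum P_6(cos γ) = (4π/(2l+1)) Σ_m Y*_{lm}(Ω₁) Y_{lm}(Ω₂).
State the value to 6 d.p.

0.171505

Addition theorem: P_6(cos γ) = (4π/13) Σ_m Y*_{lm}(Ω₁) Y_{lm}(Ω₂), m = −6…6:
  m=-6: (0.42461 - 0.13356j) × (-0.00466 - 0.00684j) = -0.00289 - 0.00228j  (running Σ = -0.00289 - 0.00228j)
  m=-5: (-0.06831 + 0.24717j) × (-0.03526 + 0.03354j) = -0.00588 - 0.01101j  (running Σ = -0.00877 - 0.01329j)
  m=-4: (0.15802 + 0.17773j) × (0.13543 + 0.10261j) = 0.00316 + 0.04028j  (running Σ = -0.00561 + 0.02700j)
  m=-3: (-0.27415 + 0.04210j) × (0.17730 - 0.33539j) = -0.03449 + 0.09941j  (running Σ = -0.04010 + 0.12641j)
  m=-2: (-0.07003 + 0.15597j) × (-0.46310 - 0.15562j) = 0.05671 - 0.06133j  (running Σ = 0.01661 + 0.06507j)
  m=-1: (-0.15273 - 0.23600j) × (-0.02652 + 0.16218j) = 0.04232 - 0.01851j  (running Σ = 0.05893 + 0.04656j)
  m=0: (-0.15243 + 0.00000j) × (-0.39074 + 0.00000j) = 0.05956 + 0.00000j  (running Σ = 0.11849 + 0.04656j)
  m=1: (0.15273 - 0.23600j) × (0.02652 + 0.16218j) = 0.04232 + 0.01851j  (running Σ = 0.16081 + 0.06507j)
  m=2: (-0.07003 - 0.15597j) × (-0.46310 + 0.15562j) = 0.05671 + 0.06133j  (running Σ = 0.21752 + 0.12641j)
  m=3: (0.27415 + 0.04210j) × (-0.17730 - 0.33539j) = -0.03449 - 0.09941j  (running Σ = 0.18303 + 0.02700j)
  m=4: (0.15802 - 0.17773j) × (0.13543 - 0.10261j) = 0.00316 - 0.04028j  (running Σ = 0.18620 - 0.01329j)
  m=5: (0.06831 + 0.24717j) × (0.03526 + 0.03354j) = -0.00588 + 0.01101j  (running Σ = 0.18032 - 0.00228j)
  m=6: (0.42461 + 0.13356j) × (-0.00466 + 0.00684j) = -0.00289 + 0.00228j  (running Σ = 0.17742 + 0.00000j)
Accumulated sum 0.17742 + 0.00000j; after 4π/(2l+1) scaling, 0.17150 + 0.00000j ⇒ P_6 = 0.171505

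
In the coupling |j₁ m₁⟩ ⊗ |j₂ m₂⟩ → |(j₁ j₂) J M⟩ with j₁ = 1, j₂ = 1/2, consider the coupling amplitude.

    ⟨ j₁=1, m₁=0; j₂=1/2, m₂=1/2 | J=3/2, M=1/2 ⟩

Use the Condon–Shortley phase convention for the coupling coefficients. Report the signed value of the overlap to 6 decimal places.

+√(2/3) ≈ +0.816497

√[4·0!2!1!/4! · 1!1!1!0!2!1!] = √(2/3)
  +(−1)^0/∏(0,0,1,1,1,0)! = 1  (running 1)
⟨..|..⟩ = √(2/3)·(1) = +0.816497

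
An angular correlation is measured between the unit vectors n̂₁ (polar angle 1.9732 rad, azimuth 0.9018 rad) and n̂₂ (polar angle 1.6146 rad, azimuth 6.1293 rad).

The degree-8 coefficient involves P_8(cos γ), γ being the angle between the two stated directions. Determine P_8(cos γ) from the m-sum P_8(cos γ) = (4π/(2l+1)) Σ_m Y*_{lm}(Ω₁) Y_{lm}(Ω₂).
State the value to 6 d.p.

Term-by-term m-sum for l=8 (normalisation 4π/17 = 0.739198):
  m=-8: Y*=0.15805 + 0.21247j  Y=0.17044 + 0.48226j  product -0.07553 + 0.11243j
  m=-7: Y*=-0.45065 - 0.01326j  Y=-0.04249 - 0.07897j  product 0.01810 + 0.03615j
  m=-6: Y*=0.19103 - 0.22753j  Y=-0.21925 - 0.28992j  product -0.10785 - 0.00550j
  m=-5: Y*=-0.02967 - 0.14386j  Y=0.07563 + 0.07325j  product 0.00829 - 0.01305j
  m=-4: Y*=0.31605 + 0.15880j  Y=0.26149 + 0.18493j  product 0.05328 + 0.09997j
  m=-3: Y*=-0.01698 + 0.00792j  Y=-0.10074 - 0.05012j  product 0.00211 + 0.00005j
  m=-2: Y*=-0.07645 + 0.32241j  Y=-0.28755 - 0.09140j  product 0.05145 - 0.08572j
  m=-1: Y*=-0.05310 - 0.06717j  Y=0.11422 + 0.01772j  product -0.00488 - 0.00861j
  m=+0: Y*=-0.31813 + 0.00000j  Y=0.29631 + 0.00000j  product -0.09427 + 0.00000j
  m=+1: Y*=0.05310 - 0.06717j  Y=-0.11422 + 0.01772j  product -0.00488 + 0.00861j
  m=+2: Y*=-0.07645 - 0.32241j  Y=-0.28755 + 0.09140j  product 0.05145 + 0.08572j
  m=+3: Y*=0.01698 + 0.00792j  Y=0.10074 - 0.05012j  product 0.00211 - 0.00005j
  m=+4: Y*=0.31605 - 0.15880j  Y=0.26149 - 0.18493j  product 0.05328 - 0.09997j
  m=+5: Y*=0.02967 - 0.14386j  Y=-0.07563 + 0.07325j  product 0.00829 + 0.01305j
  m=+6: Y*=0.19103 + 0.22753j  Y=-0.21925 + 0.28992j  product -0.10785 + 0.00550j
  m=+7: Y*=0.45065 - 0.01326j  Y=0.04249 - 0.07897j  product 0.01810 - 0.03615j
  m=+8: Y*=0.15805 - 0.21247j  Y=0.17044 - 0.48226j  product -0.07553 - 0.11243j
Σ over m = -0.20430 + 0.00000j; ×(4π/17) → -0.15102 + 0.00000j. Real part: -0.151021

-0.151021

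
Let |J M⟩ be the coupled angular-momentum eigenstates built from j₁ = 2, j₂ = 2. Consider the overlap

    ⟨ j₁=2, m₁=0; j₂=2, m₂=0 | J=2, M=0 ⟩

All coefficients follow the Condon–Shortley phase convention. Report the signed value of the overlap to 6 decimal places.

j₁+j₂−J=2  J+j₁−j₂=2  J−j₁+j₂=2  j₁+j₂+J+1=7
(j₁±m₁, j₂±m₂, J±M) = (2,2,2,2,2,2)
P² = 32/63
sum k=0..2:
  [0] +1/8 = 1/8
  [1] −1/1 = -1
  [2] +1/8 = 1/8
S = -3/4
C² = P²·S² = 2/7 ; C = -0.534522

-0.534522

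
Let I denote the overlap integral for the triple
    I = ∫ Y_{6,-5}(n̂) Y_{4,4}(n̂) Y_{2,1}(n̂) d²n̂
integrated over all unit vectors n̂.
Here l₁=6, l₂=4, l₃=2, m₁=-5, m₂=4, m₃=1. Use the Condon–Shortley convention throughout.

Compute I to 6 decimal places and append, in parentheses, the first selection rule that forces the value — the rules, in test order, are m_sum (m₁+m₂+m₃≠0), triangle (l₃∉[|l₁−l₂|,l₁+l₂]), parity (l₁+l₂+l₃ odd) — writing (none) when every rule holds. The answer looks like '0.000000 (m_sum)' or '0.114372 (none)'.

Rules hold: Σm=0, L=12 even, 2≤2≤10.
N = 13·9·5 = 585
Δ = 8!·4!·0!/13! = 1/6435
Racah Σ t=4..4: t=4:+1/2304 = 1/2304
⇒ 3j(6 4 2; 0 0 0)² = 5/143, sgn +1
Racah Σ t=8..8: t=8:+1/241920 = 1/241920
⇒ 3j(6 4 2; -5 4 1)² = 1/39, sgn -1
4πI² = N·(3j₀)²·(3jₘ)² = 75/143
I = -1·√(0.524476/4π) = -0.20429497
No selection rule forces the value: the integral is nonzero (none).

-0.204295 (none)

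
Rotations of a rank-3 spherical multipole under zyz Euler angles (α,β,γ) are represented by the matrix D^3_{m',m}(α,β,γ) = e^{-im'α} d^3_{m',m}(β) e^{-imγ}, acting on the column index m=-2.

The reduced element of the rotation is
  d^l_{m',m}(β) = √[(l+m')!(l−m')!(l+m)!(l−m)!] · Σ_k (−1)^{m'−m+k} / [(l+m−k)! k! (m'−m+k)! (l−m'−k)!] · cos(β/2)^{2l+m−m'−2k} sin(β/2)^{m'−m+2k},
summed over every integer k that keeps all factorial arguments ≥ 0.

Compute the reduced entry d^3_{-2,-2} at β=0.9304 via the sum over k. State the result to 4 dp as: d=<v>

d^3_{-2,-2}(β=0.9304) via the finite sum:
Half-angle: c=0.893732, s=0.448602. N=√(1·120·1·120)=120.000000
Admissible k: 0..1 (factorial args all ≥0)
  k=0: (−1)^0·120.0000/(120)·0.8937^6·0.4486^0 = +0.509616
  k=1: (−1)^1·120.0000/(24)·0.8937^4·0.4486^2 = -0.641979
d^3_{-2,-2}(0.9304) = +0.509616 -0.641979 = -0.132362

d=-0.1324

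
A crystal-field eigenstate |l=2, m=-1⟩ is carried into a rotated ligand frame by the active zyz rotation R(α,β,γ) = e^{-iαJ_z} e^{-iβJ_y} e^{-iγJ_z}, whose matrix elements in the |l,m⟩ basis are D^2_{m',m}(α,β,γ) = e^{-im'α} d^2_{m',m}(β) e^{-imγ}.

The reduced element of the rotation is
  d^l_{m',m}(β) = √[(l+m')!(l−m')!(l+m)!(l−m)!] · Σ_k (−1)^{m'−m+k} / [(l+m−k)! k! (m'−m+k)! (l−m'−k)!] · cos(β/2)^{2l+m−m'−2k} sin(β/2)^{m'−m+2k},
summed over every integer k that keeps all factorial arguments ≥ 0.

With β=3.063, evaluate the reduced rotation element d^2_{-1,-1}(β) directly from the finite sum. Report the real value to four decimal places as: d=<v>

d^2_{-1,-1}(β=3.0630) via the finite sum:
c=cos(3.063000/2)=0.039286, s=sin(3.063000/2)=0.999228; N=√[1·6·1·6]=6.000000
Admissible k: 0..1 (factorial args all ≥0)
  k=0: (−1)^0·6.0000/(6)·0.0393^4·0.9992^0 = +0.000002
  k=1: (−1)^1·6.0000/(2)·0.0393^2·0.9992^2 = -0.004623
d^2_{-1,-1}(3.0630) = +0.000002 -0.004623 = -0.004621

d=-0.0046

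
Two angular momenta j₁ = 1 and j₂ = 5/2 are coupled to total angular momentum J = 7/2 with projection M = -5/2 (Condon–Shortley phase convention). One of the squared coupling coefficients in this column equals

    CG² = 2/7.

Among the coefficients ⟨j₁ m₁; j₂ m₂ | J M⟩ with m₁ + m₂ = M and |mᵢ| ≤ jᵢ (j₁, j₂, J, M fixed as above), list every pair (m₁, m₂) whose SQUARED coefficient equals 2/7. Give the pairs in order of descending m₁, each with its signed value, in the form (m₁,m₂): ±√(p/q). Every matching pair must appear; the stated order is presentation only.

Admissible pairs with m₁+m₂ = M = -5/2: (-1,-3/2), (0,-5/2)
  (m₁,m₂)=(0,-5/2): CG² = 2/7, CG = +√(2/7)   ← matches the target
  (m₁,m₂)=(-1,-3/2): CG² = 5/7, CG = +√(5/7)
Pairs with CG² = 2/7: (0,-5/2): +√(2/7)

(0,-5/2): +√(2/7)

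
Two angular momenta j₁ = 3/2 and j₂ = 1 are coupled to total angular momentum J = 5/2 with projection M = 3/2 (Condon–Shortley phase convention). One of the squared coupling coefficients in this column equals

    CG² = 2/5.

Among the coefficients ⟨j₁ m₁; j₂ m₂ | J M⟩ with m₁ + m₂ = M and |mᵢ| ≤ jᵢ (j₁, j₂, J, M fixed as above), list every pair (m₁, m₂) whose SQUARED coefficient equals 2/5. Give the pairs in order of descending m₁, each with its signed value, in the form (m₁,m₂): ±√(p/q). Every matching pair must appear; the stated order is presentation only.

Admissible pairs with m₁+m₂ = M = 3/2: (1/2,1), (3/2,0)
  (m₁,m₂)=(3/2,0): CG² = 2/5, CG = +√(2/5)   ← matches the target
  (m₁,m₂)=(1/2,1): CG² = 3/5, CG = +√(3/5)
Pairs with CG² = 2/5: (3/2,0): +√(2/5)

(3/2,0): +√(2/5)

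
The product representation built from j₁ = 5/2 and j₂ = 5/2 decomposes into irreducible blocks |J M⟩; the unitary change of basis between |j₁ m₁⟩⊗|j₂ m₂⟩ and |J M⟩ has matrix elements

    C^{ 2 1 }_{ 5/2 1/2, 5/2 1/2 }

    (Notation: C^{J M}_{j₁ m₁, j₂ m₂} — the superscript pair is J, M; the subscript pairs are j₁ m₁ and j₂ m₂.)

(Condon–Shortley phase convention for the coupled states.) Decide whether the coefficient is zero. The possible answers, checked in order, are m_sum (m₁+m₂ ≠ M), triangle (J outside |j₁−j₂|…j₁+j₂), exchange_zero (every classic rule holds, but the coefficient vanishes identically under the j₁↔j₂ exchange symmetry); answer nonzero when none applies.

exchange_zero

m-sum: m₁+m₂ = 1/2+1/2 = 1, M = 1  ✓
triangle: |j₁−j₂| = 0 ≤ J = 2 ≤ j₁+j₂ = 5  ✓
exchange: j₁=j₂ and m₁=m₂, and (−1)^(j₁+j₂−J) = (−1)^3 = −1 forces ⟨j₁m₁;j₂m₂|JM⟩ = −⟨j₂m₂;j₁m₁|JM⟩ = −⟨j₁m₁;j₂m₂|JM⟩ ⇒ the coefficient vanishes identically
Racah sum check: Σ_k collapses to 0 ⇒ CG = 0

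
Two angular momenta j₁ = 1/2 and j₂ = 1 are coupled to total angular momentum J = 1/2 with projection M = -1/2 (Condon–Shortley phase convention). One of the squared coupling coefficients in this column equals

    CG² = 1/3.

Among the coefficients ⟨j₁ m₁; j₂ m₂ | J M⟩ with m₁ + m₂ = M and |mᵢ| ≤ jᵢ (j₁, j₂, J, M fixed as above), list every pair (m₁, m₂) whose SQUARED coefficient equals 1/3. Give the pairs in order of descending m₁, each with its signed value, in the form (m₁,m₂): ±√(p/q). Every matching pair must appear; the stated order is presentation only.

Admissible pairs with m₁+m₂ = M = -1/2: (-1/2,0), (1/2,-1)
  (m₁,m₂)=(1/2,-1): CG² = 2/3, CG = +√(2/3)
  (m₁,m₂)=(-1/2,0): CG² = 1/3, CG = −√(1/3)   ← matches the target
Pairs with CG² = 1/3: (-1/2,0): −√(1/3)

(-1/2,0): −√(1/3)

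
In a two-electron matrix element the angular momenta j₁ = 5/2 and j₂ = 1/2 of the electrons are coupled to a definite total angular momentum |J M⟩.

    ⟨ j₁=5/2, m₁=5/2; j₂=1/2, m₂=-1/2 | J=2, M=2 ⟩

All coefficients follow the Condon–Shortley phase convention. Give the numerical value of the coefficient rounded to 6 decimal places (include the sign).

j₁+j₂−J=1  J+j₁−j₂=4  J−j₁+j₂=0  j₁+j₂+J+1=6
(j₁±m₁, j₂±m₂, J±M) = (5,0,0,1,4,0)
P² = 480
sum k=0..0:
  [0] +1/24 = 1/24
S = 1/24
C² = P²·S² = 5/6 ; C = +0.912871

+√(5/6) = +0.912871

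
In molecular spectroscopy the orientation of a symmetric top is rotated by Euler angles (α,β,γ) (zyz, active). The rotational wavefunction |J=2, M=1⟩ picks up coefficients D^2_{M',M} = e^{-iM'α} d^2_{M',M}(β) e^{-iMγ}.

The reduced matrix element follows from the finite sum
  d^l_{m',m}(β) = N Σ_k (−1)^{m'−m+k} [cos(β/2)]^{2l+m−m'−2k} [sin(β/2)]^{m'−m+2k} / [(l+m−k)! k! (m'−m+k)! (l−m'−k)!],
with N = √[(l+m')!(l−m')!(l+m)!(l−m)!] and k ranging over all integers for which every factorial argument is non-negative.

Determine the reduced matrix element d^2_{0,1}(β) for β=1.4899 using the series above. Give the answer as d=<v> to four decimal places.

d^2_{0,1}(β=1.4899) via the finite sum:
Half-angle: c=0.735122, s=0.677935. N=√(2·2·6·1)=4.898979
The bounds max(0,m−m')=1 and min(l+m,l−m')=2 give 2 terms
  k=1: (−1)^0·4.8990/(2)·0.7351^3·0.6779^1 = +0.659693
  k=2: (−1)^1·4.8990/(2)·0.7351^1·0.6779^3 = -0.561047
d^2_{0,1}(1.4899) = +0.659693 -0.561047 = +0.098646

d=0.0986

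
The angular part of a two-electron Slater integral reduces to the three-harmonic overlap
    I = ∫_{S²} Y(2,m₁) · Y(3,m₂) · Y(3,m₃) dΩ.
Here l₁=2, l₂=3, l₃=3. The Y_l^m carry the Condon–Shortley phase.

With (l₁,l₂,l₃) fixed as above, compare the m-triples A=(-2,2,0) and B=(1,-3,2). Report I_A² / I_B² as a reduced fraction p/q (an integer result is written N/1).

4/5

Same 2,3,3: normalisation and zero-m 3j drop out of the ratio.
A: Δ: 2! 2! 4! / 9! → 1/3780; sum: t=2:+1/24 = 1/24; 3j²(2 3 3; -2 2 0) = Δ·Π!·Σ² = 1/21  (sign -1)
B: Δ: 2! 2! 4! / 9! → 1/3780; sum: t=0:+1/48 = 1/48; 3j²(2 3 3; 1 -3 2) = Δ·Π!·Σ² = 5/84  (sign -1)
I_A²/I_B² = (1/21)/(5/84) = 4/5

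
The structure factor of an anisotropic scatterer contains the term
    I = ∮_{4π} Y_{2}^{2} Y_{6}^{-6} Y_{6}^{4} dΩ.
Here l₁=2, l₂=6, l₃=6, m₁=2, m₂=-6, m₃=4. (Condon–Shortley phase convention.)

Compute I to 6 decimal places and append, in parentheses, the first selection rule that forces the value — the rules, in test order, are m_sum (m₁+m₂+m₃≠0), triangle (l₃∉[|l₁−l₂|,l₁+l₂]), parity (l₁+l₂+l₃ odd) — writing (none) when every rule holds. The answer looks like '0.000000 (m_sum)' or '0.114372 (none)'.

m-sum 0 ✓  L=14 even ✓  4≤6≤8 ✓
Π(2lᵢ+1) = 5×13×13 = 845
triangle coeff Δ(2,6,6) = 1/90090
Σ_t [0,2]: t=0:+1/69120 t=1:−1/14400 t=2:+1/69120 = -7/172800
(3j)²=14/715 [(2 6 6; 0 0 0)], sign=-1
Σ_t [0,0]: t=0:+1/14515200 = 1/14515200
(3j)²=2/455 [(2 6 6; 2 -6 4)], sign=+1
⇒ 4πI² = 4/55
I = (-1)√(4/55/(4π)) = -0.07607531
No selection rule forces the value: the integral is nonzero (none).

-0.076075 (none)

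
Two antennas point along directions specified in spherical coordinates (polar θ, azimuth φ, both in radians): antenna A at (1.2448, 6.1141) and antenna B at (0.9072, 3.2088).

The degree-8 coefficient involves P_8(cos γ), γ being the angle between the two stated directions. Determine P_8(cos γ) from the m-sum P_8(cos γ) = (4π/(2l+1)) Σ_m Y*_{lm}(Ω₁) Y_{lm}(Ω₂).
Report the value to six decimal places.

0.008208

Term-by-term m-sum for l=8 (normalisation 4π/17 = 0.739198):
  m=-8: Y*=(0.072347, -0.326418)  Y=(0.065670, -0.039156)  product (-0.008030, -0.024269)
  m=-7: Y*=(0.170713, -0.418634)  Y=(-0.213145, 0.108391)  product (0.008990, 0.107734)
  m=-6: Y*=(0.077352, -0.124403)  Y=(0.388204, -0.165616)  product (0.009425, -0.061104)
  m=-5: Y*=(-0.192655, 0.217293)  Y=(-0.386070, 0.134848)  product (0.045077, -0.109869)
  m=-4: Y*=(-0.208843, 0.167624)  Y=(0.061797, -0.017025)  product (-0.010052, 0.013914)
  m=-3: Y*=(0.154580, -0.085910)  Y=(0.322280, -0.065874)  product (0.044159, -0.037870)
  m=-2: Y*=(0.282523, -0.099358)  Y=(-0.248803, 0.033646)  product (-0.066950, 0.034226)
  m=-1: Y*=(-0.121560, 0.020752)  Y=(-0.225046, 0.015148)  product (0.027042, -0.006511)
  m=+0: Y*=(-0.305122, -0.000000)  Y=(0.289124, 0.000000)  product (-0.088218, -0.000000)
  m=+1: Y*=(0.121560, 0.020752)  Y=(0.225046, 0.015148)  product (0.027042, 0.006511)
  m=+2: Y*=(0.282523, 0.099358)  Y=(-0.248803, -0.033646)  product (-0.066950, -0.034226)
  m=+3: Y*=(-0.154580, -0.085910)  Y=(-0.322280, -0.065874)  product (0.044159, 0.037870)
  m=+4: Y*=(-0.208843, -0.167624)  Y=(0.061797, 0.017025)  product (-0.010052, -0.013914)
  m=+5: Y*=(0.192655, 0.217293)  Y=(0.386070, 0.134848)  product (0.045077, 0.109869)
  m=+6: Y*=(0.077352, 0.124403)  Y=(0.388204, 0.165616)  product (0.009425, 0.061104)
  m=+7: Y*=(-0.170713, -0.418634)  Y=(0.213145, 0.108391)  product (0.008990, -0.107734)
  m=+8: Y*=(0.072347, 0.326418)  Y=(0.065670, 0.039156)  product (-0.008030, 0.024269)
Accumulated sum (0.011104, -0.000000); after 4π/(2l+1) scaling, (0.008208, -0.000000) ⇒ P_8 = 0.008208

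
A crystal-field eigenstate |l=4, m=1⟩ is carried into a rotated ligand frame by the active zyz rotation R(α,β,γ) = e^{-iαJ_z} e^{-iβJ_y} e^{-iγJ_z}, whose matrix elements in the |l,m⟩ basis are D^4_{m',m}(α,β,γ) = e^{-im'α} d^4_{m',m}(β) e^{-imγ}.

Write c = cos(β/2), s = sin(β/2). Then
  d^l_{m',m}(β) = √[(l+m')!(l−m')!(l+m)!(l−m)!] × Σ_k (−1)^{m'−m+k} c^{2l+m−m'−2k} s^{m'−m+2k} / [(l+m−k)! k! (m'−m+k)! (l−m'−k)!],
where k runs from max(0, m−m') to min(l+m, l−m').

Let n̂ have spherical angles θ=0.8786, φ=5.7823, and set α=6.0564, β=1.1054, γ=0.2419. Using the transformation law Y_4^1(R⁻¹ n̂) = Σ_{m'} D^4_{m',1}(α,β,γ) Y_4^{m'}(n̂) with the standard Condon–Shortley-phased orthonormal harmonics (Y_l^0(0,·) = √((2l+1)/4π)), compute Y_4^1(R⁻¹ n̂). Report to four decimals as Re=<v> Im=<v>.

Need the full column D^4_{m',1} for m'=−4..4 at α=6.0564, β=1.1054, γ=0.2419.
cos(β/2)=0.851110, sin(β/2)=0.524987
d^4_{-4,1}: single k=5 term ⇒ +0.183990;  D = +0.075319-0.167867i
d^4_{-3,1}: k∈[4..5] ⇒ +0.527299 -0.120374 = +0.406924;  D = +0.245792-0.324305i
d^4_{-2,1}: k∈[3..5] ⇒ +0.913881 -0.521563 +0.039688 = +0.432007;  D = +0.331674-0.276807i
d^4_{-1,1}: k∈[2..5] ⇒ +1.047640 -1.195801 +0.227486 -0.005770 = +0.073554;  D = +0.065623-0.033226i
d^4_{0,1}: k∈[1..4] ⇒ +0.759564 -1.733968 +0.659731 -0.041835 = -0.356509;  D = -0.346129+0.085401i
d^4_{1,1}: k∈[0..3] ⇒ +0.275351 -1.571460 +1.195801 -0.151657 = -0.251965;  D = -0.251936+0.003808i
d^4_{2,1}: k∈[0..2] ⇒ -0.720585 +1.370822 -0.347709 = +0.302528;  D = +0.295776+0.063559i
d^4_{3,1}: k∈[0..1] ⇒ +0.831538 -0.527299 = +0.304239;  D = +0.275461+0.129162i
d^4_{4,1}: single k=0 term ⇒ -0.483581;  D = -0.380466-0.298490i
Y_4^{m'}(θ=0.8786,φ=5.7823) and Σ D·Y over m':
  (+0.0753-0.1679i)·(-0.0652+0.1411i)  (+0.2458-0.3243i)·(+0.0248+0.3636i)  (+0.3317-0.2768i)·(+0.1978+0.3092i)  (+0.0656-0.0332i)·(-0.0303-0.0166i)  (-0.3461+0.0854i)·(-0.3610+0.0000i)  (-0.2519+0.0038i)·(+0.0303-0.0166i)  (+0.2958+0.0636i)·(+0.1978-0.3092i)  (+0.2755+0.1292i)·(-0.0248+0.3636i)  (-0.3805-0.2985i)·(-0.0652-0.1411i)
Y_4^1(R⁻¹ n̂) = +0.415869+0.215318i

Re=0.4159 Im=0.2153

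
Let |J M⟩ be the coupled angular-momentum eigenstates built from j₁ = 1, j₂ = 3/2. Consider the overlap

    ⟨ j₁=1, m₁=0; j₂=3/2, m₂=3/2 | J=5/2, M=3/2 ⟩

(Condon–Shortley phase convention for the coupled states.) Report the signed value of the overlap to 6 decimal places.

+0.632456  (= +√(2/5))

triangle: 0!×2!×3!/6! = 12/720
(j±m)!: 1!×1!×3!×0!×4!×1! = 144
prefactor² = (2J+1)×Δ×N² = 72/5
  k=0: +1/(0!×0!×1!×3!×1!×0!) = 1/6
Σ = 1/6  ⇒  CG² = 72/5×(1/6)² = 2/5
CG = +√(2/5) = +0.632456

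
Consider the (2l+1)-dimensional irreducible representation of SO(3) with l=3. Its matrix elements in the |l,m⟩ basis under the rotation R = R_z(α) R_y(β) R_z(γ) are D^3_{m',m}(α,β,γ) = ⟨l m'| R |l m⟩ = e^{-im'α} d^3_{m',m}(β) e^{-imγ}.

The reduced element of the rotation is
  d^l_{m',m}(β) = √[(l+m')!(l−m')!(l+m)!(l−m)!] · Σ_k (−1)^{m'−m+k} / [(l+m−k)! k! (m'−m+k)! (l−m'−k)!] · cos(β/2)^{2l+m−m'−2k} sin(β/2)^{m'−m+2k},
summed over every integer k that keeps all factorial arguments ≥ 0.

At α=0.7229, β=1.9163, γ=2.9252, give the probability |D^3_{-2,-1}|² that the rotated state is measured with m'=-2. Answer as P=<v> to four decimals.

P=0.2459

D^3_{-2,-1}(0.7229,1.9163,2.9252) = e^{-i·-2·0.7229}·d^3_{-2,-1}(1.9163)·e^{-i·-1·2.9252}. Compute d first:
Half-angle: c=0.575035, s=0.818129. N=√(1·120·2·24)=75.894664
k: max(0,(-1)−(-2))=1 … min(3+(-1),3−(-2))=2
  k=1: (−1)^0·75.8947/(24)·0.5750^5·0.8181^1 = +0.162664
  k=2: (−1)^1·75.8947/(12)·0.5750^3·0.8181^3 = -0.658533
d^3_{-2,-1}(1.9163) = +0.162664 -0.658533 = -0.495869
|D^3_{-2,-1}|² = |d^3_{-2,-1}(β)|² = (-0.495869)² = 0.245886 (the z-rotation phases have unit modulus)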